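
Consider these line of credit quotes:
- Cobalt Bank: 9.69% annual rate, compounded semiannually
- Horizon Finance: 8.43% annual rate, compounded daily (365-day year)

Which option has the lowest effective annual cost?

Cobalt Bank: (1 + 0.0969/2)^2 − 1 = 9.925%
Horizon Finance: (1 + 0.0843/365)^365 − 1 = 8.794%
The lowest effective annual rate is Horizon Finance at 8.794%.

Horizon Finance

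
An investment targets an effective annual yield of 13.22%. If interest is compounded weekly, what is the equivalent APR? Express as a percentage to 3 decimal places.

(1 + r/52)^52 − 1 = 0.1322, so 1 + r/52 = 1.1322^(1/52).
r/52 = 0.002391, so r = 0.124311 = 12.431%.

12.431%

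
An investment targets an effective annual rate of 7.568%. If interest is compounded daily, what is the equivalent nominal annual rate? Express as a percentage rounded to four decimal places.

(1 + r/365)^365 − 1 = 0.07568, so 1 + r/365 = 1.07568^(1/365).
r/365 = 0.000200, so r = 0.072960 = 7.2960%.

7.2960%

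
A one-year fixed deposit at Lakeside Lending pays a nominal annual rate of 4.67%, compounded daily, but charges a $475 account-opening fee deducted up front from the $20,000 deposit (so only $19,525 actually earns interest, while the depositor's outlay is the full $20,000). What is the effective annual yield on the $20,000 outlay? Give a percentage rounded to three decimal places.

2.292%

Value after one year: 19,525 × (1 + 0.0467/365)^365 = 19,525 × 1.047804 = $20,458.38.
Effective yield on the $20,000 outlay: 20,458.38 / 20,000 − 1 = 0.022919 = 2.292%.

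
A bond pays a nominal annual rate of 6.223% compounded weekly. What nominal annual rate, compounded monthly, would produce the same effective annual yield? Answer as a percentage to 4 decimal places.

6.2354%

EAR = (1 + 0.06223/52)^52 − 1 = 0.064167.
Solve (1 + r/12)^12 = 1.064167: r/12 = 1.064167^(1/12) − 1 = 0.005196, so r = 0.062354 = 6.2354%.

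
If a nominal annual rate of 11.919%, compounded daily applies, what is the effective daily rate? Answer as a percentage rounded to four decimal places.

0.0327%

With a nominal annual rate compounded daily, the periodic rate is the nominal rate divided by 365.
i = 0.11919 / 365 = 0.0003265 = 0.0327%.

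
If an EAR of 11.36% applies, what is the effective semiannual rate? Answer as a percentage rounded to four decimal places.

5.5272%

The per-half-year rate i satisfies (1 + i)^2 = 1 + 0.1136.
i = 1.1136^(1/2) − 1 = 0.0552725 = 5.5272%.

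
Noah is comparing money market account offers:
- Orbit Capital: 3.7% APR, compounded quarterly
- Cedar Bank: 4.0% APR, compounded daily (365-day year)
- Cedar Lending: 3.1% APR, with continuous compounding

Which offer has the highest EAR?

Orbit Capital: (1 + 0.037/4)^4 − 1 = 3.752%
Cedar Bank: (1 + 0.040/365)^365 − 1 = 4.081%
Cedar Lending: e^0.031 − 1 = 3.149%
The highest effective annual rate is Cedar Bank at 4.081%.

Cedar Bank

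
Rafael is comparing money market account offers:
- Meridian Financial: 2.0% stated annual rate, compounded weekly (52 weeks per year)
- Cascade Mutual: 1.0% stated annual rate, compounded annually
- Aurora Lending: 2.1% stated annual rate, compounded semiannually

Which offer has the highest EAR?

Meridian Financial: (1 + 0.020/52)^52 − 1 = 2.020%
Cascade Mutual: compounded annually, EAR = 1.000%
Aurora Lending: (1 + 0.021/2)^2 − 1 = 2.111%
The highest effective annual rate is Aurora Lending at 2.111%.

Aurora Lending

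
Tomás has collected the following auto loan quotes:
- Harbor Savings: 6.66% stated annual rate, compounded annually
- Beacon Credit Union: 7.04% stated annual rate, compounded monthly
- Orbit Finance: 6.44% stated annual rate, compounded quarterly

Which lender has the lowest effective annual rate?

Orbit Finance

Harbor Savings: compounded annually, EAR = 6.660%
Beacon Credit Union: (1 + 0.0704/12)^12 − 1 = 7.272%
Orbit Finance: (1 + 0.0644/4)^4 − 1 = 6.597%
The lowest effective annual rate is Orbit Finance at 6.597%.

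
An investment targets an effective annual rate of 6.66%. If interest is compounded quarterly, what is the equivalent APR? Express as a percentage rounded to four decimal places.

(1 + r/4)^4 − 1 = 0.0666, so 1 + r/4 = 1.0666^(1/4).
r/4 = 0.016250, so r = 0.064998 = 6.4998%.

6.4998%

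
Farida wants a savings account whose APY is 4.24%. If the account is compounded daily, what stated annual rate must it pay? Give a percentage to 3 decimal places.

4.153%

(1 + r/365)^365 − 1 = 0.0424, so 1 + r/365 = 1.0424^(1/365).
r/365 = 0.000114, so r = 0.041528 = 4.153%.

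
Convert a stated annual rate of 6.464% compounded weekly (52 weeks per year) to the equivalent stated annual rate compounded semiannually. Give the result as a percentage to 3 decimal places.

EAR = (1 + 0.06464/52)^52 − 1 = 0.066732.
Solve (1 + r/2)^2 = 1.066732: r/2 = 1.066732^(1/2) − 1 = 0.032827, so r = 0.065654 = 6.565%.

6.565%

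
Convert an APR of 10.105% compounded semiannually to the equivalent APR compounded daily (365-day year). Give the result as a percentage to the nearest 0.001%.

EAR = (1 + 0.10105/2)^2 − 1 = 0.103603.
Solve (1 + r/365)^365 = 1.103603: r/365 = 1.103603^(1/365) − 1 = 0.000270, so r = 0.098593 = 9.859%.

9.859%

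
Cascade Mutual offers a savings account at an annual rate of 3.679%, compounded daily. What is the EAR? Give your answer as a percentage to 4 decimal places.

EAR = (1 + 0.03679/365)^365 − 1.
= (1 + 0.000101)^365 − 1 = 1.037473 − 1 = 3.7473%.

3.7473%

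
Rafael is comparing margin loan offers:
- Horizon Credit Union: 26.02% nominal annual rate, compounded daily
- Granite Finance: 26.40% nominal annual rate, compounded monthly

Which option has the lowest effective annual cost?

Horizon Credit Union

Horizon Credit Union: (1 + 0.2602/365)^365 − 1 = 29.707%
Granite Finance: (1 + 0.2640/12)^12 − 1 = 29.841%
The lowest effective annual rate is Horizon Credit Union at 29.707%.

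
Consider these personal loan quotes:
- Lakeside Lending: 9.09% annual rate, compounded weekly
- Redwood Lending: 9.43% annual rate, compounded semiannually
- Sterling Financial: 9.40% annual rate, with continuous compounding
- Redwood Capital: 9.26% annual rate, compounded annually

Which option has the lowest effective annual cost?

Lakeside Lending: (1 + 0.0909/52)^52 − 1 = 9.507%
Redwood Lending: (1 + 0.0943/2)^2 − 1 = 9.652%
Sterling Financial: e^0.0940 − 1 = 9.856%
Redwood Capital: compounded annually, EAR = 9.260%
The lowest effective annual rate is Redwood Capital at 9.260%.

Redwood Capital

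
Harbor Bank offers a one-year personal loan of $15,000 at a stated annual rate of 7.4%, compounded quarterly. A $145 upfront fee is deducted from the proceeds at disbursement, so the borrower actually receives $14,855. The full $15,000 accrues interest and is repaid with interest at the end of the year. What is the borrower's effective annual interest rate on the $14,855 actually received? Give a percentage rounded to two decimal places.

8.66%

Amount owed after one year: 15,000 × (1 + 0.074/4)^4 = 15,000 × 1.076079 = $16,141.18.
Effective rate on net proceeds: 16,141.18 / 14,855 − 1 = 0.086583 = 8.66%.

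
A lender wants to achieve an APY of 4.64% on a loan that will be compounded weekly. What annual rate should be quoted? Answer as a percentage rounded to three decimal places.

(1 + r/52)^52 − 1 = 0.0464, so 1 + r/52 = 1.0464^(1/52).
r/52 = 0.000873, so r = 0.045375 = 4.538%.

4.538%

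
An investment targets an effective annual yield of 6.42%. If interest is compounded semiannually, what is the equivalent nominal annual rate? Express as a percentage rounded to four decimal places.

(1 + r/2)^2 − 1 = 0.0642, so 1 + r/2 = 1.0642^(1/2).
r/2 = 0.031601, so r = 0.063201 = 6.3201%.

6.3201%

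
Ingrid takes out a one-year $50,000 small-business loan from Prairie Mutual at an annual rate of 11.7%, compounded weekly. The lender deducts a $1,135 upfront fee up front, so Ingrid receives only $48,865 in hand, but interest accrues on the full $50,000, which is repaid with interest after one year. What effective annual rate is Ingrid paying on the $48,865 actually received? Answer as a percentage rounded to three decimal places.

15.008%

Amount owed after one year: 50,000 × (1 + 0.117/52)^52 = 50,000 × 1.123972 = $56,198.58.
Effective rate on net proceeds: 56,198.58 / 48,865 − 1 = 0.150078 = 15.008%.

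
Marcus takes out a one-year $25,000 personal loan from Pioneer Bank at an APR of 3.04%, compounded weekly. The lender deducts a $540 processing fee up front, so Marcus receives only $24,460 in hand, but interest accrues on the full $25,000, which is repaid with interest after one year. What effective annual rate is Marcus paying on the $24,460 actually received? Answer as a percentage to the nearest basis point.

5.36%

Amount owed after one year: 25,000 × (1 + 0.0304/52)^52 = 25,000 × 1.030858 = $25,771.44.
Effective rate on net proceeds: 25,771.44 / 24,460 − 1 = 0.053616 = 5.36%.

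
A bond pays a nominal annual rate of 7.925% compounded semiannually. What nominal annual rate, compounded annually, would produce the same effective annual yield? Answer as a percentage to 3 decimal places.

EAR = (1 + 0.07925/2)^2 − 1 = 0.080820.
Compounded annually, the equivalent nominal rate is the EAR itself: 8.082%.

8.082%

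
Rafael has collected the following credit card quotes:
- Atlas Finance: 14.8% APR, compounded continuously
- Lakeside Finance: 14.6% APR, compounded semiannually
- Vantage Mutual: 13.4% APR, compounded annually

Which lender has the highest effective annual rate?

Atlas Finance

Atlas Finance: e^0.148 − 1 = 15.951%
Lakeside Finance: (1 + 0.146/2)^2 − 1 = 15.133%
Vantage Mutual: compounded annually, EAR = 13.400%
The highest effective annual rate is Atlas Finance at 15.951%.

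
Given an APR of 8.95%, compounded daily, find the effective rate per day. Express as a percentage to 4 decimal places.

With a nominal annual rate compounded daily, the periodic rate is the nominal rate divided by 365.
i = 0.0895 / 365 = 0.0002452 = 0.0245%.

0.0245%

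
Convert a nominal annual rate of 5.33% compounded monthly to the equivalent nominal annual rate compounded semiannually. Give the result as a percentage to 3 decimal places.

5.390%

EAR = (1 + 0.0533/12)^12 − 1 = 0.054622.
Solve (1 + r/2)^2 = 1.054622: r/2 = 1.054622^(1/2) − 1 = 0.026948, so r = 0.053895 = 5.390%.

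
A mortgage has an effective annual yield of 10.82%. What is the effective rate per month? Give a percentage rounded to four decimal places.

The per-month rate i satisfies (1 + i)^12 = 1 + 0.1082.
i = 1.1082^(1/12) − 1 = 0.0085982 = 0.8598%.

0.8598%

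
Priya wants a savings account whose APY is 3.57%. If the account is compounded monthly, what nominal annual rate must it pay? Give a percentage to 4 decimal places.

(1 + r/12)^12 − 1 = 0.0357, so 1 + r/12 = 1.0357^(1/12).
r/12 = 0.002927, so r = 0.035129 = 3.5129%.

3.5129%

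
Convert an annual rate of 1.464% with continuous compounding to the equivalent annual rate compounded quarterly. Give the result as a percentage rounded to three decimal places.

1.467%

EAR under continuous compounding: e^0.01464 − 1 = 0.014748.
Solve (1 + r/4)^4 = 1.014748: r/4 = 1.014748^(1/4) − 1 = 0.003667, so r = 0.014667 = 1.467%.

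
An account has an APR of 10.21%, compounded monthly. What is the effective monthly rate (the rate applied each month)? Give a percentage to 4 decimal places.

With a nominal annual rate compounded monthly, the periodic rate is the nominal rate divided by 12.
i = 0.1021 / 12 = 0.0085083 = 0.8508%.

0.8508%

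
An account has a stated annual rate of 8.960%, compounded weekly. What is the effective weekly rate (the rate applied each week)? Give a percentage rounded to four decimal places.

0.1723%

With a nominal annual rate compounded weekly, the periodic rate is the nominal rate divided by 52.
i = 0.08960 / 52 = 0.0017231 = 0.1723%.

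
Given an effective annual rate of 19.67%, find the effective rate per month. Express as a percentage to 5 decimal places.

The per-month rate i satisfies (1 + i)^12 = 1 + 0.1967.
i = 1.1967^(1/12) − 1 = 0.0150765 = 1.50765%.

1.50765%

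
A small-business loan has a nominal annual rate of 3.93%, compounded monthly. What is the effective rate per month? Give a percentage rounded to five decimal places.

With a nominal annual rate compounded monthly, the periodic rate is the nominal rate divided by 12.
i = 0.0393 / 12 = 0.0032750 = 0.32750%.

0.32750%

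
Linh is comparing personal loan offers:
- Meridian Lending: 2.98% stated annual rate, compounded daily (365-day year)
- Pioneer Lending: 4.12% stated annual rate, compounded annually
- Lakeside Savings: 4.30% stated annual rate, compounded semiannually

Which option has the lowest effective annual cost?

Meridian Lending: (1 + 0.0298/365)^365 − 1 = 3.025%
Pioneer Lending: compounded annually, EAR = 4.120%
Lakeside Savings: (1 + 0.0430/2)^2 − 1 = 4.346%
The lowest effective annual rate is Meridian Lending at 3.025%.

Meridian Lending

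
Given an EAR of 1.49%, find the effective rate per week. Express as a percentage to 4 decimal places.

The per-week rate i satisfies (1 + i)^52 = 1 + 0.0149.
i = 1.0149^(1/52) − 1 = 0.0002845 = 0.0284%.

0.0284%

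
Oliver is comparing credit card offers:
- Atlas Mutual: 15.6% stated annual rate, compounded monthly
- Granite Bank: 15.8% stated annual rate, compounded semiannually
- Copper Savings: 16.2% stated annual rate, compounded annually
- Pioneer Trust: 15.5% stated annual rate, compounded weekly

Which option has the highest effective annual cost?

Atlas Mutual: (1 + 0.156/12)^12 − 1 = 16.765%
Granite Bank: (1 + 0.158/2)^2 − 1 = 16.424%
Copper Savings: compounded annually, EAR = 16.200%
Pioneer Trust: (1 + 0.155/52)^52 − 1 = 16.739%
The highest effective annual rate is Atlas Mutual at 16.765%.

Atlas Mutual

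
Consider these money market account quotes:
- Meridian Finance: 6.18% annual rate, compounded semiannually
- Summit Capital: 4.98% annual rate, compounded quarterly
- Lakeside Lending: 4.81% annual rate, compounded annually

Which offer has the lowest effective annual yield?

Lakeside Lending

Meridian Finance: (1 + 0.0618/2)^2 − 1 = 6.275%
Summit Capital: (1 + 0.0498/4)^4 − 1 = 5.074%
Lakeside Lending: compounded annually, EAR = 4.810%
The lowest effective annual rate is Lakeside Lending at 4.810%.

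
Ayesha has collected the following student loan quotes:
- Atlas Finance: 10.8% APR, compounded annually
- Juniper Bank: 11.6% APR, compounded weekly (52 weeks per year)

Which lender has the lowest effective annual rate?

Atlas Finance: compounded annually, EAR = 10.800%
Juniper Bank: (1 + 0.116/52)^52 − 1 = 12.285%
The lowest effective annual rate is Atlas Finance at 10.800%.

Atlas Finance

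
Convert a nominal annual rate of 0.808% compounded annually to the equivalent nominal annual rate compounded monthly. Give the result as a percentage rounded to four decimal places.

0.8050%

Compounded annually, EAR = nominal = 0.008080.
Solve (1 + r/12)^12 = 1.008080: r/12 = 1.008080^(1/12) − 1 = 0.000671, so r = 0.008050 = 0.8050%.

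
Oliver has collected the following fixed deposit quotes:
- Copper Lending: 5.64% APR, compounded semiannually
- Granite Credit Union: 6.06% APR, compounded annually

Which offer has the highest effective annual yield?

Copper Lending: (1 + 0.0564/2)^2 − 1 = 5.720%
Granite Credit Union: compounded annually, EAR = 6.060%
The highest effective annual rate is Granite Credit Union at 6.060%.

Granite Credit Union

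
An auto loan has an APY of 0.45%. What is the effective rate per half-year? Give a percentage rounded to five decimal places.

0.22475%

The per-half-year rate i satisfies (1 + i)^2 = 1 + 0.0045.
i = 1.0045^(1/2) − 1 = 0.0022475 = 0.22475%.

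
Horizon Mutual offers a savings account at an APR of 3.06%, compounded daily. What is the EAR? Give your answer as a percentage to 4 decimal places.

3.1072%

EAR = (1 + 0.0306/365)^365 − 1.
= (1 + 0.000084)^365 − 1 = 1.031072 − 1 = 3.1072%.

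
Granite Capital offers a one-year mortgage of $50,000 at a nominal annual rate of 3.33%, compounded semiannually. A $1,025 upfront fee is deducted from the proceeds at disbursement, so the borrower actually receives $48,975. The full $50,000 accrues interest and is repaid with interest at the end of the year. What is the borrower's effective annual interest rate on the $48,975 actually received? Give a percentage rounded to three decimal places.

5.521%

Amount owed after one year: 50,000 × (1 + 0.0333/2)^2 = 50,000 × 1.033577 = $51,678.86.
Effective rate on net proceeds: 51,678.86 / 48,975 − 1 = 0.055209 = 5.521%.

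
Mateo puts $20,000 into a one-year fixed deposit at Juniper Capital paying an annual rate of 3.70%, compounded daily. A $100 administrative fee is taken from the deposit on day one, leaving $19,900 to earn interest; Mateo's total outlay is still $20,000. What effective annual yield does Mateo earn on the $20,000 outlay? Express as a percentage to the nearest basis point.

3.25%

Value after one year: 19,900 × (1 + 0.0370/365)^365 = 19,900 × 1.037691 = $20,650.05.
Effective yield on the $20,000 outlay: 20,650.05 / 20,000 − 1 = 0.032503 = 3.25%.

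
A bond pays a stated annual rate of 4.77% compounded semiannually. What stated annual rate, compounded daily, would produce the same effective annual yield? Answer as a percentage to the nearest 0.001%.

4.714%

EAR = (1 + 0.0477/2)^2 − 1 = 0.048269.
Solve (1 + r/365)^365 = 1.048269: r/365 = 1.048269^(1/365) − 1 = 0.000129, so r = 0.047143 = 4.714%.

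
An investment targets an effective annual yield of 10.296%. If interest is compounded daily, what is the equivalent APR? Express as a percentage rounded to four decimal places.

9.8011%

(1 + r/365)^365 − 1 = 0.10296, so 1 + r/365 = 1.10296^(1/365).
r/365 = 0.000269, so r = 0.098011 = 9.8011%.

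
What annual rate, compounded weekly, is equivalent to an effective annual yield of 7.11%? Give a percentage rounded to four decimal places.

(1 + r/52)^52 − 1 = 0.0711, so 1 + r/52 = 1.0711^(1/52).
r/52 = 0.001322, so r = 0.068732 = 6.8732%.

6.8732%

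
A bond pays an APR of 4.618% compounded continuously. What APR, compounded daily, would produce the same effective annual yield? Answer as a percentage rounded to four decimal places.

4.6183%

EAR under continuous compounding: e^0.04618 − 1 = 0.047263.
Solve (1 + r/365)^365 = 1.047263: r/365 = 1.047263^(1/365) − 1 = 0.000127, so r = 0.046183 = 4.6183%.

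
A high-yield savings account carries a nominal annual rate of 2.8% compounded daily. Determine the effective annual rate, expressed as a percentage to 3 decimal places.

2.839%

EAR = (1 + 0.028/365)^365 − 1.
= 1.028395 − 1 = 2.839%.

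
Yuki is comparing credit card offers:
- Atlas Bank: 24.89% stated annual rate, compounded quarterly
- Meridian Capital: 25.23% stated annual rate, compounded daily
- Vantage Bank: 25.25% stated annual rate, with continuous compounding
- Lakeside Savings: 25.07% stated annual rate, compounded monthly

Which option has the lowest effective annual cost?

Atlas Bank: (1 + 0.2489/4)^4 − 1 = 27.311%
Meridian Capital: (1 + 0.2523/365)^365 − 1 = 28.687%
Vantage Bank: e^0.2525 − 1 = 28.724%
Lakeside Savings: (1 + 0.2507/12)^12 − 1 = 28.161%
The lowest effective annual rate is Atlas Bank at 27.311%.

Atlas Bank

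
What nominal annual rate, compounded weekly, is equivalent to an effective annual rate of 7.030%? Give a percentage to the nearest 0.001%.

6.798%

(1 + r/52)^52 − 1 = 0.07030, so 1 + r/52 = 1.07030^(1/52).
r/52 = 0.001307, so r = 0.067983 = 6.798%.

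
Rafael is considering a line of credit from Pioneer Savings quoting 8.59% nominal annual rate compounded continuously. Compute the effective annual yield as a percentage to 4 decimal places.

8.9697%

With continuous compounding, EAR = e^0.0859 − 1.
e^0.0859 = 1.089697, so EAR = 0.089697 = 8.9697%.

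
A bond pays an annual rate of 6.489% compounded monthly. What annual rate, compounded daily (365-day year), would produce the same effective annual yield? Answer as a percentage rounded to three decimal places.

EAR = (1 + 0.06489/12)^12 − 1 = 0.066855.
Solve (1 + r/365)^365 = 1.066855: r/365 = 1.066855^(1/365) − 1 = 0.000177, so r = 0.064721 = 6.472%.

6.472%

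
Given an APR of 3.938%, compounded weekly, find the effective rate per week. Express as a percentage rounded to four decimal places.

0.0757%

With a nominal annual rate compounded weekly, the periodic rate is the nominal rate divided by 52.
i = 0.03938 / 52 = 0.0007573 = 0.0757%.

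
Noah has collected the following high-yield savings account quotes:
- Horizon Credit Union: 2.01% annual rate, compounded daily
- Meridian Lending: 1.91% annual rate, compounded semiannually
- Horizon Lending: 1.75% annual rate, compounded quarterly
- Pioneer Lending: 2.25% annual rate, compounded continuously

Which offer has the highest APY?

Pioneer Lending

Horizon Credit Union: (1 + 0.0201/365)^365 − 1 = 2.030%
Meridian Lending: (1 + 0.0191/2)^2 − 1 = 1.919%
Horizon Lending: (1 + 0.0175/4)^4 − 1 = 1.762%
Pioneer Lending: e^0.0225 − 1 = 2.276%
The highest effective annual rate is Pioneer Lending at 2.276%.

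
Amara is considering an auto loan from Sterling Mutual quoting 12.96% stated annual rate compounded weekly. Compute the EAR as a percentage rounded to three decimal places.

13.819%

EAR = (1 + 0.1296/52)^52 − 1.
= (1 + 0.002492)^52 − 1 = 1.138189 − 1 = 13.819%.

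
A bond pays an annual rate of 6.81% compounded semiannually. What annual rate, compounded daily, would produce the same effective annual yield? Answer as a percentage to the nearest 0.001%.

6.697%

EAR = (1 + 0.0681/2)^2 − 1 = 0.069259.
Solve (1 + r/365)^365 = 1.069259: r/365 = 1.069259^(1/365) − 1 = 0.000183, so r = 0.066972 = 6.697%.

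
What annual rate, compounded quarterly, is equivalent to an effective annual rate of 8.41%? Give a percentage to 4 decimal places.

(1 + r/4)^4 − 1 = 0.0841, so 1 + r/4 = 1.0841^(1/4).
r/4 = 0.020393, so r = 0.081571 = 8.1571%.

8.1571%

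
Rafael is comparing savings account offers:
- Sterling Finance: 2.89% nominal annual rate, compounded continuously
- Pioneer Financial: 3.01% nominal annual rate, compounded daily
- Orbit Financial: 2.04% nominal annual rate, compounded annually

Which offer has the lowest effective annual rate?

Sterling Finance: e^0.0289 − 1 = 2.932%
Pioneer Financial: (1 + 0.0301/365)^365 − 1 = 3.056%
Orbit Financial: compounded annually, EAR = 2.040%
The lowest effective annual rate is Orbit Financial at 2.040%.

Orbit Financial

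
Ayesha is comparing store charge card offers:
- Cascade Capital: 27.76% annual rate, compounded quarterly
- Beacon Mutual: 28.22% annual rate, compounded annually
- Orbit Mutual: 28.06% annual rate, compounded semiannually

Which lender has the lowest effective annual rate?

Cascade Capital: (1 + 0.2776/4)^4 − 1 = 30.786%
Beacon Mutual: compounded annually, EAR = 28.220%
Orbit Mutual: (1 + 0.2806/2)^2 − 1 = 30.028%
The lowest effective annual rate is Beacon Mutual at 28.220%.

Beacon Mutual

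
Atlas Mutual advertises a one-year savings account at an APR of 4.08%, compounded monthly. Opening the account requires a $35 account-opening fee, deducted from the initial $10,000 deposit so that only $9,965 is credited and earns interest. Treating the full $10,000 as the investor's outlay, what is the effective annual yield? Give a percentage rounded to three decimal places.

3.793%

Value after one year: 9,965 × (1 + 0.0408/12)^12 = 9,965 × 1.041572 = $10,379.26.
Effective yield on the $10,000 outlay: 10,379.26 / 10,000 − 1 = 0.037926 = 3.793%.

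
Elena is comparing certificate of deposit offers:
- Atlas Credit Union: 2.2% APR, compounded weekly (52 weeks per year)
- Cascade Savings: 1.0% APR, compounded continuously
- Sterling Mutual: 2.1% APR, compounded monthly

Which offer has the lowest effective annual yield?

Cascade Savings

Atlas Credit Union: (1 + 0.022/52)^52 − 1 = 2.224%
Cascade Savings: e^0.010 − 1 = 1.005%
Sterling Mutual: (1 + 0.021/12)^12 − 1 = 2.120%
The lowest effective annual rate is Cascade Savings at 1.005%.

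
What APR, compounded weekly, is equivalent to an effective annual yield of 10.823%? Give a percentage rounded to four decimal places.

(1 + r/52)^52 − 1 = 0.10823, so 1 + r/52 = 1.10823^(1/52).
r/52 = 0.001978, so r = 0.102866 = 10.2866%.

10.2866%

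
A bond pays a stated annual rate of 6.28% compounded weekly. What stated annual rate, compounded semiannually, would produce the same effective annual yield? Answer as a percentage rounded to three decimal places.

6.376%

EAR = (1 + 0.0628/52)^52 − 1 = 0.064774.
Solve (1 + r/2)^2 = 1.064774: r/2 = 1.064774^(1/2) − 1 = 0.031879, so r = 0.063757 = 6.376%.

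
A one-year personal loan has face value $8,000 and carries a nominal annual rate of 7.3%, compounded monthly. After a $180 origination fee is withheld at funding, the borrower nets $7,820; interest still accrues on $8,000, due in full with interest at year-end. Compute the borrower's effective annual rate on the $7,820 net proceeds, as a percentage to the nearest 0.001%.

10.025%

Amount owed after one year: 8,000 × (1 + 0.073/12)^12 = 8,000 × 1.075493 = $8,603.94.
Effective rate on net proceeds: 8,603.94 / 7,820 − 1 = 0.100248 = 10.025%.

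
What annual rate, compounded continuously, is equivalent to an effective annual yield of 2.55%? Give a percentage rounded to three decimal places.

2.518%

Continuous: nominal r satisfies e^r − 1 = 0.0255.
r = ln(1 + 0.0255) = ln(1.0255) = 0.025180 = 2.518%.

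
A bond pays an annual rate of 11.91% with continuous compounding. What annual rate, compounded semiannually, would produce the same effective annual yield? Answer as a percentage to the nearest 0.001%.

12.272%

EAR under continuous compounding: e^0.1191 − 1 = 0.126483.
Solve (1 + r/2)^2 = 1.126483: r/2 = 1.126483^(1/2) − 1 = 0.061359, so r = 0.122718 = 12.272%.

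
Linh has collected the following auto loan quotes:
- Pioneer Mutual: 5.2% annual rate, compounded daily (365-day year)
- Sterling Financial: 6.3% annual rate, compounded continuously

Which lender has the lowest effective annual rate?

Pioneer Mutual

Pioneer Mutual: (1 + 0.052/365)^365 − 1 = 5.337%
Sterling Financial: e^0.063 − 1 = 6.503%
The lowest effective annual rate is Pioneer Mutual at 5.337%.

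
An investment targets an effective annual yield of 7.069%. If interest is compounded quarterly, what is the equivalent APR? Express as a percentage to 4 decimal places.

(1 + r/4)^4 − 1 = 0.07069, so 1 + r/4 = 1.07069^(1/4).
r/4 = 0.017222, so r = 0.068890 = 6.8890%.

6.8890%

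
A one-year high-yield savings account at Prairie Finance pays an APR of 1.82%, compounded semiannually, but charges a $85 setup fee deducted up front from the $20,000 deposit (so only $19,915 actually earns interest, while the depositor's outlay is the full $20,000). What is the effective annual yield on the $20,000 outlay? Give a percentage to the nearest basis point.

1.40%

Value after one year: 19,915 × (1 + 0.0182/2)^2 = 19,915 × 1.018283 = $20,279.10.
Effective yield on the $20,000 outlay: 20,279.10 / 20,000 − 1 = 0.013955 = 1.40%.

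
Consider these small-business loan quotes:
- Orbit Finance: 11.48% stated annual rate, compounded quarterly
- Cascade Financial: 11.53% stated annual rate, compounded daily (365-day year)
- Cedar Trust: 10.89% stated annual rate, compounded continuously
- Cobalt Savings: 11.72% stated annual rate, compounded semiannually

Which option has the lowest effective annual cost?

Orbit Finance: (1 + 0.1148/4)^4 − 1 = 11.984%
Cascade Financial: (1 + 0.1153/365)^365 − 1 = 12.219%
Cedar Trust: e^0.1089 − 1 = 11.505%
Cobalt Savings: (1 + 0.1172/2)^2 − 1 = 12.063%
The lowest effective annual rate is Cedar Trust at 11.505%.

Cedar Trust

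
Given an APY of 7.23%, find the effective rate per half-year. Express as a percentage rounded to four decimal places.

The per-half-year rate i satisfies (1 + i)^2 = 1 + 0.0723.
i = 1.0723^(1/2) − 1 = 0.0355192 = 3.5519%.

3.5519%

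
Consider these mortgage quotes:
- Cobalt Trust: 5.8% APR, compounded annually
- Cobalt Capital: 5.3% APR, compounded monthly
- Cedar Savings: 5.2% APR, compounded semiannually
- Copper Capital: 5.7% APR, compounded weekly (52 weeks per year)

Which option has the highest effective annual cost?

Copper Capital

Cobalt Trust: compounded annually, EAR = 5.800%
Cobalt Capital: (1 + 0.053/12)^12 − 1 = 5.431%
Cedar Savings: (1 + 0.052/2)^2 − 1 = 5.268%
Copper Capital: (1 + 0.057/52)^52 − 1 = 5.862%
The highest effective annual rate is Copper Capital at 5.862%.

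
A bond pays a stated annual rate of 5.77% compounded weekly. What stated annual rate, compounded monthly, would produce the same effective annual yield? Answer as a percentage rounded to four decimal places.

5.7807%

EAR = (1 + 0.0577/52)^52 − 1 = 0.059363.
Solve (1 + r/12)^12 = 1.059363: r/12 = 1.059363^(1/12) − 1 = 0.004817, so r = 0.057807 = 5.7807%.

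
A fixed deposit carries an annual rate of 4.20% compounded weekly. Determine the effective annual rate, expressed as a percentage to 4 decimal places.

EAR = (1 + 0.0420/52)^52 − 1.
= (1 + 0.000808)^52 − 1 = 1.042877 − 1 = 4.2877%.

4.2877%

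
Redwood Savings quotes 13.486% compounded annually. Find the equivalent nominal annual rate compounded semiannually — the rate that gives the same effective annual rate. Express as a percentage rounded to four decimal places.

Compounded annually, EAR = nominal = 0.134860.
Solve (1 + r/2)^2 = 1.134860: r/2 = 1.134860^(1/2) − 1 = 0.065298, so r = 0.130596 = 13.0596%.

13.0596%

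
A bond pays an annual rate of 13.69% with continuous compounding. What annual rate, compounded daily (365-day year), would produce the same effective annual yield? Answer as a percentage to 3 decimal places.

13.693%

EAR under continuous compounding: e^0.1369 − 1 = 0.146713.
Solve (1 + r/365)^365 = 1.146713: r/365 = 1.146713^(1/365) − 1 = 0.000375, so r = 0.136926 = 13.693%.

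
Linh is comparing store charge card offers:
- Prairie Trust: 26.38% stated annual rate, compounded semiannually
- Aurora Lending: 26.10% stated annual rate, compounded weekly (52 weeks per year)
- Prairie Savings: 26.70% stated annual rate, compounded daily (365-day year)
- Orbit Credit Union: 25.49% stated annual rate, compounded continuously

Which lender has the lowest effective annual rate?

Prairie Trust

Prairie Trust: (1 + 0.2638/2)^2 − 1 = 28.120%
Aurora Lending: (1 + 0.2610/52)^52 − 1 = 29.738%
Prairie Savings: (1 + 0.2670/365)^365 − 1 = 30.591%
Orbit Credit Union: e^0.2549 − 1 = 29.033%
The lowest effective annual rate is Prairie Trust at 28.120%.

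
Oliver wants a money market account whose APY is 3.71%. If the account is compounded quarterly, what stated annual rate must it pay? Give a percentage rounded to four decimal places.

3.6595%

(1 + r/4)^4 − 1 = 0.0371, so 1 + r/4 = 1.0371^(1/4).
r/4 = 0.009149, so r = 0.036595 = 3.6595%.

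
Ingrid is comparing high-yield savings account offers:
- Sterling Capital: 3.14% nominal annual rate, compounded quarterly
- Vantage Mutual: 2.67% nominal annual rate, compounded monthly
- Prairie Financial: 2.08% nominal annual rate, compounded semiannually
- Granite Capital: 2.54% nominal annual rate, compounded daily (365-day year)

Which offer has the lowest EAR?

Sterling Capital: (1 + 0.0314/4)^4 − 1 = 3.177%
Vantage Mutual: (1 + 0.0267/12)^12 − 1 = 2.703%
Prairie Financial: (1 + 0.0208/2)^2 − 1 = 2.091%
Granite Capital: (1 + 0.0254/365)^365 − 1 = 2.572%
The lowest effective annual rate is Prairie Financial at 2.091%.

Prairie Financial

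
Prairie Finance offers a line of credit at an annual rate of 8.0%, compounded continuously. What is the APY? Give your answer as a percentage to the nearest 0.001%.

8.329%

With continuous compounding, EAR = e^0.080 − 1.
e^0.080 = 1.083287, so EAR = 0.083287 = 8.329%.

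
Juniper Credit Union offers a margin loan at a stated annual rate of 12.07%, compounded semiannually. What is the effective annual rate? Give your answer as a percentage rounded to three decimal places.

12.434%

EAR = (1 + 0.1207/2)^2 − 1.
= 1.124342 − 1 = 12.434%.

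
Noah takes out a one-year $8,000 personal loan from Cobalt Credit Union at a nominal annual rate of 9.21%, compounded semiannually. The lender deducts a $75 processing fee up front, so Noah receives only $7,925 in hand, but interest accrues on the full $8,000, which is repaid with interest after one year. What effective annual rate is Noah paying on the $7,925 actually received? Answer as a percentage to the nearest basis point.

10.46%

Amount owed after one year: 8,000 × (1 + 0.0921/2)^2 = 8,000 × 1.094221 = $8,753.76.
Effective rate on net proceeds: 8,753.76 / 7,925 − 1 = 0.104576 = 10.46%.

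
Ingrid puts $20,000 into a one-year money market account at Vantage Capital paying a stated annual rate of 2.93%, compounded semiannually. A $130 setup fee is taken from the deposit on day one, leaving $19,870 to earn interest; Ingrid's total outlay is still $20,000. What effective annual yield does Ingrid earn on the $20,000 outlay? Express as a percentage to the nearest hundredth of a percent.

Value after one year: 19,870 × (1 + 0.0293/2)^2 = 19,870 × 1.029515 = $20,456.46.
Effective yield on the $20,000 outlay: 20,456.46 / 20,000 − 1 = 0.022823 = 2.28%.

2.28%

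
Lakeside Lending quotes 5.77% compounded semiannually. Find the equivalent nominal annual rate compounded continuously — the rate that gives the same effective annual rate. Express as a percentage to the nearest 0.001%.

5.688%

EAR = (1 + 0.0577/2)^2 − 1 = 0.058532.
Equivalent continuous rate: r = ln(1 + 0.058532) = 0.056883 = 5.688%.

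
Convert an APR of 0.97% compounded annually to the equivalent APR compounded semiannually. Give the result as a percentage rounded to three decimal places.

0.968%

Compounded annually, EAR = nominal = 0.009700.
Solve (1 + r/2)^2 = 1.009700: r/2 = 1.009700^(1/2) − 1 = 0.004838, so r = 0.009677 = 0.968%.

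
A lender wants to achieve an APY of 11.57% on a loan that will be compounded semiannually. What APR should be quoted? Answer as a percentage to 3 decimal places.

11.253%

(1 + r/2)^2 − 1 = 0.1157, so 1 + r/2 = 1.1157^(1/2).
r/2 = 0.056267, so r = 0.112534 = 11.253%.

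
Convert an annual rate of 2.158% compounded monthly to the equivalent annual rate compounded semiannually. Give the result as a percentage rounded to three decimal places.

2.168%

EAR = (1 + 0.02158/12)^12 − 1 = 0.021795.
Solve (1 + r/2)^2 = 1.021795: r/2 = 1.021795^(1/2) − 1 = 0.010839, so r = 0.021677 = 2.168%.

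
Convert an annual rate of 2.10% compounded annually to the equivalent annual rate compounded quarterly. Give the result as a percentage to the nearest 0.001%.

Compounded annually, EAR = nominal = 0.021000.
Solve (1 + r/4)^4 = 1.021000: r/4 = 1.021000^(1/4) − 1 = 0.005209, so r = 0.020837 = 2.084%.

2.084%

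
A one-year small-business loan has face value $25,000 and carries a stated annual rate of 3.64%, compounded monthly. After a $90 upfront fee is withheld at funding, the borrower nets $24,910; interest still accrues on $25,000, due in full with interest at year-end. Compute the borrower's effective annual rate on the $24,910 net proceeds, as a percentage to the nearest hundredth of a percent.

4.08%

Amount owed after one year: 25,000 × (1 + 0.0364/12)^12 = 25,000 × 1.037013 = $25,925.34.
Effective rate on net proceeds: 25,925.34 / 24,910 − 1 = 0.040760 = 4.08%.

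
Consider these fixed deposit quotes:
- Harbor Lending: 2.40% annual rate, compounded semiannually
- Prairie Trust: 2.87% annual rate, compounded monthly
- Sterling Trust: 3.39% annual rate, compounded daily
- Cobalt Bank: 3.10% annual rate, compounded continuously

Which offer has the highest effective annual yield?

Harbor Lending: (1 + 0.0240/2)^2 − 1 = 2.414%
Prairie Trust: (1 + 0.0287/12)^12 − 1 = 2.908%
Sterling Trust: (1 + 0.0339/365)^365 − 1 = 3.448%
Cobalt Bank: e^0.0310 − 1 = 3.149%
The highest effective annual rate is Sterling Trust at 3.448%.

Sterling Trust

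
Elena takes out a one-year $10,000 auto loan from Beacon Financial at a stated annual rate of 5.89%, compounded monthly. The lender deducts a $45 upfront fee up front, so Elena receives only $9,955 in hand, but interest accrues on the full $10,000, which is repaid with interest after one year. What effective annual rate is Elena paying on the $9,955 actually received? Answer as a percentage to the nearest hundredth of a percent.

6.53%

Amount owed after one year: 10,000 × (1 + 0.0589/12)^12 = 10,000 × 1.060516 = $10,605.16.
Effective rate on net proceeds: 10,605.16 / 9,955 − 1 = 0.065310 = 6.53%.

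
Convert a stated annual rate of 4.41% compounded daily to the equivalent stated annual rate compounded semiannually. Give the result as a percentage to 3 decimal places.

EAR = (1 + 0.0441/365)^365 − 1 = 0.045084.
Solve (1 + r/2)^2 = 1.045084: r/2 = 1.045084^(1/2) − 1 = 0.022294, so r = 0.044587 = 4.459%.

4.459%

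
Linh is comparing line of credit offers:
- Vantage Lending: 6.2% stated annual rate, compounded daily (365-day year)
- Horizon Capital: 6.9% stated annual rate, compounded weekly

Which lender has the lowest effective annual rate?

Vantage Lending

Vantage Lending: (1 + 0.062/365)^365 − 1 = 6.396%
Horizon Capital: (1 + 0.069/52)^52 − 1 = 7.139%
The lowest effective annual rate is Vantage Lending at 6.396%.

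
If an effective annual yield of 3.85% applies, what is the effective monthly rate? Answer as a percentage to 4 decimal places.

The per-month rate i satisfies (1 + i)^12 = 1 + 0.0385.
i = 1.0385^(1/12) − 1 = 0.0031531 = 0.3153%.

0.3153%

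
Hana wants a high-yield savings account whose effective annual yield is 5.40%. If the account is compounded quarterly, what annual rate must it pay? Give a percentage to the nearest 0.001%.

(1 + r/4)^4 − 1 = 0.0540, so 1 + r/4 = 1.0540^(1/4).
r/4 = 0.013235, so r = 0.052940 = 5.294%.

5.294%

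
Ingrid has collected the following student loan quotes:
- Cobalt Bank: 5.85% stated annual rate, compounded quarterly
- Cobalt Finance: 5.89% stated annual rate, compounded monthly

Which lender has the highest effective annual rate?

Cobalt Finance

Cobalt Bank: (1 + 0.0585/4)^4 − 1 = 5.980%
Cobalt Finance: (1 + 0.0589/12)^12 − 1 = 6.052%
The highest effective annual rate is Cobalt Finance at 6.052%.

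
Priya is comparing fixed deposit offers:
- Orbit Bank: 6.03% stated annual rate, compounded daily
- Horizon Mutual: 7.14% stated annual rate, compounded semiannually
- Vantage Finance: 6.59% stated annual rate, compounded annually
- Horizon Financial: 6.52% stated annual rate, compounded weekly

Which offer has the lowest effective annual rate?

Orbit Bank

Orbit Bank: (1 + 0.0603/365)^365 − 1 = 6.215%
Horizon Mutual: (1 + 0.0714/2)^2 − 1 = 7.267%
Vantage Finance: compounded annually, EAR = 6.590%
Horizon Financial: (1 + 0.0652/52)^52 − 1 = 6.733%
The lowest effective annual rate is Orbit Bank at 6.215%.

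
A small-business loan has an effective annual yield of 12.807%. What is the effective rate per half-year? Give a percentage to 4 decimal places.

The per-half-year rate i satisfies (1 + i)^2 = 1 + 0.12807.
i = 1.12807^(1/2) − 1 = 0.0621064 = 6.2106%.

6.2106%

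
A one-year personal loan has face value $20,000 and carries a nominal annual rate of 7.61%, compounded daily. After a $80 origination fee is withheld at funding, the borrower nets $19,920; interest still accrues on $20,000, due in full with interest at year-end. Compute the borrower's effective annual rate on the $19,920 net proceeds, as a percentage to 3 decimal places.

Amount owed after one year: 20,000 × (1 + 0.0761/365)^365 = 20,000 × 1.079062 = $21,581.24.
Effective rate on net proceeds: 21,581.24 / 19,920 − 1 = 0.083395 = 8.340%.

8.340%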